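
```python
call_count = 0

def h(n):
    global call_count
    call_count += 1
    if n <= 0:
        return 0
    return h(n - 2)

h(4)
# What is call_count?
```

Linear recursion stepping by 2: 3 calls from n=4 down to ≤0.

Answer: 3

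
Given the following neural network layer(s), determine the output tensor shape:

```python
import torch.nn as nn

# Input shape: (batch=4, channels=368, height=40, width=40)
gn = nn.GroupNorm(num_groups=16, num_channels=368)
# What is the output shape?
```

Input: (4, 368, 40, 40) -> Output: (4, 368, 40, 40)

Answer: (4, 368, 40, 40)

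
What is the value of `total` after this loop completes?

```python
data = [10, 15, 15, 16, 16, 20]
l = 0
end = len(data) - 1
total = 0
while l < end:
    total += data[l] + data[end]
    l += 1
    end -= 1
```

Sum of pairs from ends
`total` takes the values: 0 → 30 → 61 → 92

Answer: 92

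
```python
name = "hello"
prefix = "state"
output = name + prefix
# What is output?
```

Trace:
`name = "hello"` → name = 'hello'
`prefix = "state"` → prefix = 'state'
`output = name + prefix` → output = 'hellostate'
So output = 'hellostate'

Answer: 'hellostate'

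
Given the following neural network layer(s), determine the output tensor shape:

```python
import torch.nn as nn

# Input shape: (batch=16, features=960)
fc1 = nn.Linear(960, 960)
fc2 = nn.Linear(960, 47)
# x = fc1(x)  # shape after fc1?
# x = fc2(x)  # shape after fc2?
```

Input: (16, 960) -> after fc1: (16, 960) -> Output: (16, 47)

Answer: (16, 47)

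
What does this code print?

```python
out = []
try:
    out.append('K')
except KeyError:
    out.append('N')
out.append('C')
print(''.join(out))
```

Execution trace: 'K' (try body, no exception) → 'C' (after the try/except). Output: KC

Answer: KC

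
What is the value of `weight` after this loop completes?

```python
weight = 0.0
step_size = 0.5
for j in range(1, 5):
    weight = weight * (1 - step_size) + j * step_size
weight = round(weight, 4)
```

Moving average with lr=0.5
`weight` takes the values: 0.0 → 0.5 → 1.25 → 2.125 → 3.0625

Answer: 3.0625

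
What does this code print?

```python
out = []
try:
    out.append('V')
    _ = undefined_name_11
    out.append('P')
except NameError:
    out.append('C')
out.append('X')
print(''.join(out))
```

Execution trace: 'V' (try body) → 'C' (except NameError) → 'X' (after the try/except). Output: VCX

Answer: VCX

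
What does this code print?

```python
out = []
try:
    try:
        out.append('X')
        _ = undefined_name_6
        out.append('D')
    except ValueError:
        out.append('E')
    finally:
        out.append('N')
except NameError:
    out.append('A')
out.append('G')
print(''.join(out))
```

Execution trace: 'X' (inner try body) → 'N' (inner finally) → 'A' (outer except NameError) → 'G' (after the try/except). Output: XNAG

Answer: XNAG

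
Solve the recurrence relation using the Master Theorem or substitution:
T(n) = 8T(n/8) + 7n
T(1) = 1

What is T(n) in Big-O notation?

By Master Theorem: a=8, b=8, f(n)=7n. Since log_8(8) = 1 and f(n) = Θ(n^1), Case 2 applies. T(n) = O(n log n).

Answer: O(n log n)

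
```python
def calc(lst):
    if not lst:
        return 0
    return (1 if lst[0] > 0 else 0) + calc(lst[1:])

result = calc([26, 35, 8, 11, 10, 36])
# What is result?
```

Count of positive elements in [26, 35, 8, 11, 10, 36] = 6

Answer: 6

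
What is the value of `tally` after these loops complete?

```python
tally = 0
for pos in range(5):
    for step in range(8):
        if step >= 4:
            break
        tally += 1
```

Inner breaks at 4, outer runs 5 times
`tally` takes the values: 0 → 1 → 2 → 3 → 4 → 5 → 6 → 7 → 8 → 9 → 10 → 11 → 12 → 13 → 14 → 15 → 16 → 17 → 18 → 19 → 20

Answer: 20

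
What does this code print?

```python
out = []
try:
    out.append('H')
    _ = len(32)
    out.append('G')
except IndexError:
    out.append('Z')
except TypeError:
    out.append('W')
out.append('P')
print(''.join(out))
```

Execution trace: 'H' (try body) → 'W' (except TypeError) → 'P' (after the try/except). Output: HWP

Answer: HWP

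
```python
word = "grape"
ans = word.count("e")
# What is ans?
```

Trace:
`word = "grape"` → word = 'grape'
`ans = word.count("e")` → ans = 1
So ans = 1

Answer: 1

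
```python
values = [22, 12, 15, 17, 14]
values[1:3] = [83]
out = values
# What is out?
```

Trace:
`values = [22, 12, 15, 17, 14]` → values = [22, 12, 15, 17, 14]
`values[1:3] = [83]` → values = [22, 83, 17, 14]
`out = values` → out = [22, 83, 17, 14]
So out = [22, 83, 17, 14]

Answer: [22, 83, 17, 14]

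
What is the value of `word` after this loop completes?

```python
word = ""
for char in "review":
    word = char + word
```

Reverse 'review'
`word` takes the values: "" → "r" → "er" → "ver" → "iver" → "eiver" → "weiver"

Answer: "weiver"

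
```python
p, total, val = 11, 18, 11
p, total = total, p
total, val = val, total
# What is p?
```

Trace:
`p, total, val = 11, 18, 11` → p = 11; total = 18; val = 11
`p, total = total, p` → p = 18; total = 11
`total, val = val, total` → total = 11; val = 11
So p = 18

Answer: 18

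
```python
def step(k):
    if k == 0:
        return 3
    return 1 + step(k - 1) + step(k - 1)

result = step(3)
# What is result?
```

step(k) = 1 + 2·step(k-1), step(0)=3. Closed form: (3+1)·2^3 - 1 = 31.

Answer: 31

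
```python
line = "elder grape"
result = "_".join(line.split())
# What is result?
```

Trace:
`line = "elder grape"` → line = 'elder grape'
`result = "_".join(line.split())` → result = 'elder_grape'
So result = 'elder_grape'

Answer: 'elder_grape'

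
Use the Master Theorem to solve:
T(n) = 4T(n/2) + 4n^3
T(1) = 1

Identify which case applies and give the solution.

a=4, b=2, f(n)=4n^3. log_2(4) = 2. Since c=3 > 2 and the regularity condition holds (4(n/2)^3 = (4/2^3)n^3 with 4/2^3 < 1), Case 3 applies: T(n) = Θ(f(n)) = O(n^3).

Answer: O(n^3) - Case 3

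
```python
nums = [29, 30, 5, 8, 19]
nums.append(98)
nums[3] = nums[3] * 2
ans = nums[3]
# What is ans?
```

Trace:
`nums = [29, 30, 5, 8, 19]` → nums = [29, 30, 5, 8, 19]
`nums.append(98)` → nums = [29, 30, 5, 8, 19, 98]
`nums[3] = nums[3] * 2` → nums = [29, 30, 5, 16, 19, 98]
`ans = nums[3]` → ans = 16
So ans = 16

Answer: 16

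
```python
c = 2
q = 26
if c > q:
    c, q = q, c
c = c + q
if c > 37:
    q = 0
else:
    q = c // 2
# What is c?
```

Trace:
`c = 2` → c = 2
`q = 26` → q = 26
`if c > q: ...` → c > q is False → no variable changes
`c = c + q` → c = 28
`if c > 37: ...` → c > 37 is False, take else branch → q = 14
So c = 28

Answer: 28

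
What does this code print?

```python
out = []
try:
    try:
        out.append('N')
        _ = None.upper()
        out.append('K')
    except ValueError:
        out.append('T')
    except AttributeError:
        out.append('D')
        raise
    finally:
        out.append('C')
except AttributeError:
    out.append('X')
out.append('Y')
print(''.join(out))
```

Execution trace: 'N' (inner try body) → 'D' (inner except AttributeError) → 'C' (inner finally) → 'X' (outer except AttributeError) → 'Y' (after the try/except). Output: NDCXY

Answer: NDCXY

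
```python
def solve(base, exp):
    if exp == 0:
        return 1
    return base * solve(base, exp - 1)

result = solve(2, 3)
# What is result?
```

solve(2, 3) = 2 * 2 * 2 = 8

Answer: 8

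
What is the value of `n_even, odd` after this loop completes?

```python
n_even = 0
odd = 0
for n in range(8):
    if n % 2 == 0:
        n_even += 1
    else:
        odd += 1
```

Count evens and odds in range(8)
`n_even, odd` takes the values: (0, 0) → (1, 0) → (1, 1) → (2, 1) → (2, 2) → (3, 2) → (3, 3) → (4, 3) → (4, 4)

Answer: 4, 4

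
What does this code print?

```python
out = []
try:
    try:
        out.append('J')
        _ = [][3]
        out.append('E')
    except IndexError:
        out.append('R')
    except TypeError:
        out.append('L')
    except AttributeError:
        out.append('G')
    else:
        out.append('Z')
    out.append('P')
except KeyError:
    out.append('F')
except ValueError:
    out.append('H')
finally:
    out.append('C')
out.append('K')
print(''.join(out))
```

Execution trace: 'J' (inner try body) → 'R' (inner except IndexError) → 'P' (try body, no exception) → 'C' (finally) → 'K' (after the try/except). Output: JRPCK

Answer: JRPCK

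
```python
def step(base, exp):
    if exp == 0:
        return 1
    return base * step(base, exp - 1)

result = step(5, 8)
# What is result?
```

step(5, 8) = 5 * 5 * 5 * 5 * 5 * 5 * 5 * 5 = 390625

Answer: 390625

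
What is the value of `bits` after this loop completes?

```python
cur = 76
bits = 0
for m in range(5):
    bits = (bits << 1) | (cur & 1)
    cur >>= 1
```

Reverse lowest 5 bits of 76
`bits` takes the values: 0 → 1 → 3 → 6

Answer: 6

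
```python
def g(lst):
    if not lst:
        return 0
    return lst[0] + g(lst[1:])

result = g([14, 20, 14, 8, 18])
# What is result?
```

14 + 20 + 14 + 8 + 18 + 0 = 74

Answer: 74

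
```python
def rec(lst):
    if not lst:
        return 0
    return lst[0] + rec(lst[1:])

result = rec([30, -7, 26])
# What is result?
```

30 + (-7) + 26 + 0 = 49

Answer: 49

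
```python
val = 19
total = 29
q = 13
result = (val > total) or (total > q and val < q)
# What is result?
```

Trace:
`val = 19` → val = 19
`total = 29` → total = 29
`q = 13` → q = 13
`result = (val > total) or (total > q and val < q)` → result = False
So result = False

Answer: False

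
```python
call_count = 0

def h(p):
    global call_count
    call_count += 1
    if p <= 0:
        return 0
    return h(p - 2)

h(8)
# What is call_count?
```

Linear recursion stepping by 2: 5 calls from p=8 down to ≤0.

Answer: 5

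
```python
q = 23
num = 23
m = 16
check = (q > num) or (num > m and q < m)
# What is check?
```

Trace:
`q = 23` → q = 23
`num = 23` → num = 23
`m = 16` → m = 16
`check = (q > num) or (num > m and q < m)` → check = False
So check = False

Answer: False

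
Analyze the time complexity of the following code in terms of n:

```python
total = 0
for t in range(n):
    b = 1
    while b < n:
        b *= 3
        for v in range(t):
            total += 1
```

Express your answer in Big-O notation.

Each loop level contributes: n × log n × n. Multiplying the contributions gives O(n^2 log n).

Answer: O(n^2 log n)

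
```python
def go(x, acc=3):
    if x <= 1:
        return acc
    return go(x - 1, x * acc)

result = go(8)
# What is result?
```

Accumulator trace (n, acc): (8, 3) -> (7, 24) -> (6, 168) -> (5, 1008) -> (4, 5040) -> (3, 20160) -> (2, 60480) -> (1, 120960) -> return 120960

Answer: 120960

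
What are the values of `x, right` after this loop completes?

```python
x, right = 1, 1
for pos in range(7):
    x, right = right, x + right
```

Fibonacci: after 7 iterations
`x, right` takes the values: (1, 1) → (1, 2) → (2, 3) → (3, 5) → (5, 8) → (8, 13) → (13, 21) → (21, 34)

Answer: 21, 34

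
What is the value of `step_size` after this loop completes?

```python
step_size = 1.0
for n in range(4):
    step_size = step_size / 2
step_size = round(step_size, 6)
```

Halving LR 4 times: 1 / 2^4
`step_size` takes the values: 1.0 → 0.5 → 0.25 → 0.125 → 0.0625

Answer: 0.0625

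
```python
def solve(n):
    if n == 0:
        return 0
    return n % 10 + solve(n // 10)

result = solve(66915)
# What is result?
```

Sum of digits of 66915: 5 + 1 + 9 + 6 + 6 = 27

Answer: 27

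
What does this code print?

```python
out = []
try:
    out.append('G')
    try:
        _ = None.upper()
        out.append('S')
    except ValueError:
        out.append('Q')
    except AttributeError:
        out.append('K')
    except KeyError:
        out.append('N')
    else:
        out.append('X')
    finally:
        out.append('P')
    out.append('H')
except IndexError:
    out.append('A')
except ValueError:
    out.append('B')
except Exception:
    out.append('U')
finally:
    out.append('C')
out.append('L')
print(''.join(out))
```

Execution trace: 'G' (try body) → 'K' (inner except AttributeError) → 'P' (inner finally) → 'H' (try body, no exception) → 'C' (finally) → 'L' (after the try/except). Output: GKPHCL

Answer: GKPHCL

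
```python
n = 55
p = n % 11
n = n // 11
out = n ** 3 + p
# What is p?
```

Trace:
`n = 55` → n = 55
`p = n % 11` → p = 0
`n = n // 11` → n = 5
`out = n ** 3 + p` → out = 125
So p = 0

Answer: 0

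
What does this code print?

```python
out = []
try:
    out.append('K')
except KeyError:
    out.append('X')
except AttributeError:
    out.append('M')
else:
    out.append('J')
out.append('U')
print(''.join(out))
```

Execution trace: 'K' (try body, no exception) → 'J' (else) → 'U' (after the try/except). Output: KJU

Answer: KJU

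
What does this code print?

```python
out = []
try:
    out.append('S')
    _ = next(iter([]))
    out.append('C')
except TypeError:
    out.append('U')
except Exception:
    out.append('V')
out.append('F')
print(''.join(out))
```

Execution trace: 'S' (try body) → 'V' (except Exception) → 'F' (after the try/except). Output: SVF

Answer: SVF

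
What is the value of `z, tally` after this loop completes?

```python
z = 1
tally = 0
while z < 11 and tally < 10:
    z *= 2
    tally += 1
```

Double until >= 11 or 10 iterations
`z, tally` takes the values: (1, 0) → (2, 0) → (2, 1) → (4, 1) → (4, 2) → (8, 2) → (8, 3) → (16, 3) → (16, 4)

Answer: 16, 4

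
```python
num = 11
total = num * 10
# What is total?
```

Trace:
`num = 11` → num = 11
`total = num * 10` → total = 110
So total = 110

Answer: 110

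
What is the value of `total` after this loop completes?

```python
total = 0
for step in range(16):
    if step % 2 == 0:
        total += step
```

Sum of even numbers 0 to 15
`total` takes the values: 0 → 2 → 6 → 12 → 20 → 30 → 42 → 56

Answer: 56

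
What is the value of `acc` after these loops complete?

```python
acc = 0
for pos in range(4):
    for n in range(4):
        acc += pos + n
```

Sum of all pos+n for pos,n in 4x4
`acc` takes the values: 0 → 1 → 3 → 6 → 7 → 9 → 12 → 16 → 18 → 21 → 25 → 30 → 33 → 37 → 42 → 48

Answer: 48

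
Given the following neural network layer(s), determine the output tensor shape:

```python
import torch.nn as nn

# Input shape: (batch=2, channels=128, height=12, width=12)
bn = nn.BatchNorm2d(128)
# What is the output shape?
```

Input: (2, 128, 12, 12) -> Output: (2, 128, 12, 12)

Answer: (2, 128, 12, 12)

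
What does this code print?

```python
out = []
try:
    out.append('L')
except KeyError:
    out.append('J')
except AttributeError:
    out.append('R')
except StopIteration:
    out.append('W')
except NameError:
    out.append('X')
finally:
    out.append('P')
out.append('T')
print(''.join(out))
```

Execution trace: 'L' (try body, no exception) → 'P' (finally) → 'T' (after the try/except). Output: LPT

Answer: LPT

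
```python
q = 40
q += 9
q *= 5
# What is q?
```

Trace:
`q = 40` → q = 40
`q += 9` → q = 49
`q *= 5` → q = 245
So q = 245

Answer: 245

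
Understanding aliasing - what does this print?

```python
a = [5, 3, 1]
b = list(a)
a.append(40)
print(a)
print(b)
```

Key concept: list() constructor creates copy.
Step by step:
`a = [5, 3, 1]` → a = [5, 3, 1]
`b = list(a)` → b = [5, 3, 1]
`a.append(40)` → a = [5, 3, 1, 40]
`print(a)` → prints [5, 3, 1, 40]
`print(b)` → prints [5, 3, 1]

Answer:
[5, 3, 1, 40]
[5, 3, 1]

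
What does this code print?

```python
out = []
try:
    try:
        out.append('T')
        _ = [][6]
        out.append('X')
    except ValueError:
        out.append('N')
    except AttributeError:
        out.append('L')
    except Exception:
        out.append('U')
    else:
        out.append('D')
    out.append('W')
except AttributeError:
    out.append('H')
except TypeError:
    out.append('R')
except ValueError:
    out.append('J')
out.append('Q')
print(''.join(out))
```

Execution trace: 'T' (inner try body) → 'U' (inner except Exception) → 'W' (try body, no exception) → 'Q' (after the try/except). Output: TUWQ

Answer: TUWQ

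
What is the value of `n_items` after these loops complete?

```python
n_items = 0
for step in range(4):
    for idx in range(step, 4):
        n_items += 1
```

Upper triangle: 4 + 3 + ... + 1
`n_items` takes the values: 0 → 1 → 2 → 3 → 4 → 5 → 6 → 7 → 8 → 9 → 10

Answer: 10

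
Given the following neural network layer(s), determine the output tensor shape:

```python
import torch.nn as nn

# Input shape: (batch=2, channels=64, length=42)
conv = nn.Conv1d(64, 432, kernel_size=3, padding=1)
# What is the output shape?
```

Input: (2, 64, 42) -> Output: (2, 432, 42)

Answer: (2, 432, 42)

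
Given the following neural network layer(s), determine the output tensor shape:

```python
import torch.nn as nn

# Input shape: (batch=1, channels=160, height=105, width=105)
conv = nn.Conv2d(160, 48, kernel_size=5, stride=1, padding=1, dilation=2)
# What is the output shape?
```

Input: (1, 160, 105, 105) -> Output: (1, 48, 99, 99)

Answer: (1, 48, 99, 99)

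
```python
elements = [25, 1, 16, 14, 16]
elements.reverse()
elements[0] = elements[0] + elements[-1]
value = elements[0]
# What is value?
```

Trace:
`elements = [25, 1, 16, 14, 16]` → elements = [25, 1, 16, 14, 16]
`elements.reverse()` → elements = [16, 14, 16, 1, 25]
`elements[0] = elements[0] + elements[-1]` → elements = [41, 14, 16, 1, 25]
`value = elements[0]` → value = 41
So value = 41

Answer: 41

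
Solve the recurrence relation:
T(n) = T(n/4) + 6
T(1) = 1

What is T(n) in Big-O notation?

Each step divides n by 4 and adds 6. After log_4(n) steps we reach T(1)=1. So T(n) = 6·log_4(n) + 1 = O(log n).

Answer: O(log n)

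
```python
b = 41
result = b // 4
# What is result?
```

Trace:
`b = 41` → b = 41
`result = b // 4` → result = 10
So result = 10

Answer: 10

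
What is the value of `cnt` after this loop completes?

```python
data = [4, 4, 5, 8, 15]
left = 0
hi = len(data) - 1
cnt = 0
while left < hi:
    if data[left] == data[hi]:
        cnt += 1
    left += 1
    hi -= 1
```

Count matching pairs from ends
`cnt` takes the values: 0

Answer: 0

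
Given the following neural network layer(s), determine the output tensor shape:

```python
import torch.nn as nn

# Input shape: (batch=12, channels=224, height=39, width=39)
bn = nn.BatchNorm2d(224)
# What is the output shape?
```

Input: (12, 224, 39, 39) -> Output: (12, 224, 39, 39)

Answer: (12, 224, 39, 39)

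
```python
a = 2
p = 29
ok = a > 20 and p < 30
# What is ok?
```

Trace:
`a = 2` → a = 2
`p = 29` → p = 29
`ok = a > 20 and p < 30` → ok = False
So ok = False

Answer: False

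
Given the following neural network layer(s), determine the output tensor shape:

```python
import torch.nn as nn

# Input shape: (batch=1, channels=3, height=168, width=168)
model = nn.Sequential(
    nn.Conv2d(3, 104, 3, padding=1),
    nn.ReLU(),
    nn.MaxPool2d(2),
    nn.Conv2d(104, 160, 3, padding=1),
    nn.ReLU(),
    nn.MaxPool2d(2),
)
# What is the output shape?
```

Input: (1, 3, 168, 168) -> after first Conv2d: (1, 104, 168, 168) -> after first MaxPool2d: (1, 104, 84, 84) -> after second Conv2d: (1, 160, 84, 84) -> Output: (1, 160, 42, 42)

Answer: (1, 160, 42, 42)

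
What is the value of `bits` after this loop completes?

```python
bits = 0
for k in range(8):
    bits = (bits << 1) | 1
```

Build 8 consecutive 1-bits: 0b11111111
`bits` takes the values: 0 → 1 → 3 → 7 → 15 → 31 → 63 → 127 → 255

Answer: 255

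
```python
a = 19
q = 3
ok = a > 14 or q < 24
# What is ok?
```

Trace:
`a = 19` → a = 19
`q = 3` → q = 3
`ok = a > 14 or q < 24` → ok = True
So ok = True

Answer: True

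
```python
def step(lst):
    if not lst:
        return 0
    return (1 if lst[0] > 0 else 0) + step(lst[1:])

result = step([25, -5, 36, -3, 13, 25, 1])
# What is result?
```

Count of positive elements in [25, -5, 36, -3, 13, 25, 1] = 5

Answer: 5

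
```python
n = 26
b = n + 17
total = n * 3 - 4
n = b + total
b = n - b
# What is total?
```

Trace:
`n = 26` → n = 26
`b = n + 17` → b = 43
`total = n * 3 - 4` → total = 74
`n = b + total` → n = 117
`b = n - b` → b = 74
So total = 74

Answer: 74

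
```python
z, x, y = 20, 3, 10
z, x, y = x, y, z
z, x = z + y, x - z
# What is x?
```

Trace:
`z, x, y = 20, 3, 10` → z = 20; x = 3; y = 10
`z, x, y = x, y, z` → z = 3; x = 10; y = 20
`z, x = z + y, x - z` → z = 23; x = 7
So x = 7

Answer: 7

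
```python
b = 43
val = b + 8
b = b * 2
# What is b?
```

Trace:
`b = 43` → b = 43
`val = b + 8` → val = 51
`b = b * 2` → b = 86
So b = 86

Answer: 86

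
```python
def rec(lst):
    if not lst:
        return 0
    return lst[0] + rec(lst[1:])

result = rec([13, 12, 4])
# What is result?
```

13 + 12 + 4 + 0 = 29

Answer: 29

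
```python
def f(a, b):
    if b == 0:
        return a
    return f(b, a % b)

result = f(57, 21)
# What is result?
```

f(57, 21) -> f(21, 15) -> f(15, 6) -> f(6, 3) -> f(3, 0) -> 3

Answer: 3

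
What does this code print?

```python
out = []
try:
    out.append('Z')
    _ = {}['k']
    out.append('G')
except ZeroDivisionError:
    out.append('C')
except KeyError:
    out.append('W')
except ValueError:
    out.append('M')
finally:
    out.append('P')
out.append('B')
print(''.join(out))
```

Execution trace: 'Z' (try body) → 'W' (except KeyError) → 'P' (finally) → 'B' (after the try/except). Output: ZWPB

Answer: ZWPB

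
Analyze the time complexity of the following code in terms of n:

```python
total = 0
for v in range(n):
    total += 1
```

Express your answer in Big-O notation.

Each loop level contributes: n. Multiplying the contributions gives O(n).

Answer: O(n)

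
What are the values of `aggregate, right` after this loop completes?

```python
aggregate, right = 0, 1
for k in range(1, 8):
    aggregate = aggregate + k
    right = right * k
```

Sum and factorial of 1 to 7
`aggregate, right` takes the values: (0, 1) → (1, 1) → (3, 1) → (3, 2) → (6, 2) → (6, 6) → (10, 6) → (10, 24) → (15, 24) → (15, 120) → (21, 120) → (21, 720) → (28, 720) → (28, 5040)

Answer: 28, 5040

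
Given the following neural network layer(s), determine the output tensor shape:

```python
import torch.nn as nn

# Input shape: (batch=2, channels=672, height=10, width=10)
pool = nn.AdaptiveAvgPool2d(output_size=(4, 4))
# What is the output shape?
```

Input: (2, 672, 10, 10) -> Output: (2, 672, 4, 4)

Answer: (2, 672, 4, 4)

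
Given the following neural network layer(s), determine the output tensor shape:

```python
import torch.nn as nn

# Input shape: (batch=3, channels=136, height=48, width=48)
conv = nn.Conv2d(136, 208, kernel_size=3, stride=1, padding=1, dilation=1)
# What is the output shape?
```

Input: (3, 136, 48, 48) -> Output: (3, 208, 48, 48)

Answer: (3, 208, 48, 48)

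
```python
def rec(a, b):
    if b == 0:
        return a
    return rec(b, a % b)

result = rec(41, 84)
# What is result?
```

rec(41, 84) -> rec(84, 41) -> rec(41, 2) -> rec(2, 1) -> rec(1, 0) -> 1

Answer: 1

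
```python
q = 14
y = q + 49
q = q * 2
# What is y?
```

Trace:
`q = 14` → q = 14
`y = q + 49` → y = 63
`q = q * 2` → q = 28
So y = 63

Answer: 63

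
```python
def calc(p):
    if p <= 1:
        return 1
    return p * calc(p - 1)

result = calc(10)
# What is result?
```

calc(10) = 10 * 9 * 8 * 7 * 6 * 5 * 4 * 3 * 2 * 1 = 3628800

Answer: 3628800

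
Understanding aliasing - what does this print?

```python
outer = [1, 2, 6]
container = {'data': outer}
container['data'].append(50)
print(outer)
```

Key concept: dict holds reference to list.
Step by step:
`outer = [1, 2, 6]` → outer = [1, 2, 6]
`container = {'data': outer}` → container = {'data': [1, 2, 6]}
`container['data'].append(50)` → outer = [1, 2, 6, 50]; container = {'data': [1, 2, 6, 50]}
`print(outer)` → prints [1, 2, 6, 50]

Answer: [1, 2, 6, 50]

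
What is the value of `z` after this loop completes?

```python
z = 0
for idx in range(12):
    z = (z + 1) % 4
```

Increment mod 4, 12 times = 0
`z` takes the values: 0 → 1 → 2 → 3 → 0 → 1 → 2 → 3 → 0 → 1 → 2 → 3 → 0

Answer: 0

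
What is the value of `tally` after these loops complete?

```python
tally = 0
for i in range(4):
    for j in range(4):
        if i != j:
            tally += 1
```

4² - 4 (exclude diagonal)
`tally` takes the values: 0 → 1 → 2 → 3 → 4 → 5 → 6 → 7 → 8 → 9 → 10 → 11 → 12

Answer: 12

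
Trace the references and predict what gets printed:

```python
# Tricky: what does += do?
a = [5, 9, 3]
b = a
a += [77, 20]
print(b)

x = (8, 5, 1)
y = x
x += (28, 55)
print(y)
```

Key concept: += behavior differs for mutable vs immutable.
Step by step:
`a = [5, 9, 3]` → a = [5, 9, 3]
`b = a` → b = [5, 9, 3] (same object as a)
`a += [77, 20]` → a = [5, 9, 3, 77, 20] (same object as b); b = [5, 9, 3, 77, 20] (same object as a)
`print(b)` → prints [5, 9, 3, 77, 20]
`x = (8, 5, 1)` → x = (8, 5, 1)
`y = x` → y = (8, 5, 1)
`x += (28, 55)` → x = (8, 5, 1, 28, 55)
`print(y)` → prints (8, 5, 1)

Answer:
[5, 9, 3, 77, 20]
(8, 5, 1)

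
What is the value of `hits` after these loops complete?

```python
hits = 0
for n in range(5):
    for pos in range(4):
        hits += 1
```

5 * 4 = 20
`hits` takes the values: 0 → 1 → 2 → 3 → 4 → 5 → 6 → 7 → 8 → 9 → 10 → 11 → 12 → 13 → 14 → 15 → 16 → 17 → 18 → 19 → 20

Answer: 20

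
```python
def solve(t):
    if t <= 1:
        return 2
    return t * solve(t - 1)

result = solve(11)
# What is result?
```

solve(11) = 11 * 10 * 9 * 8 * 7 * 6 * 5 * 4 * 3 * 2 * 2 = 79833600

Answer: 79833600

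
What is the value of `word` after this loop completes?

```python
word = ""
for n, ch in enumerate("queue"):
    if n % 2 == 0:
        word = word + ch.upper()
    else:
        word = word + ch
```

Uppercase even positions in 'queue'
`word` takes the values: "" → "Q" → "Qu" → "QuE" → "QuEu" → "QuEuE"

Answer: "QuEuE"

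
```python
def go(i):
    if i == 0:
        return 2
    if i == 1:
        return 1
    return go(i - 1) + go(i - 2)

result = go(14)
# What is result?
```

Build up from base cases: go(0)=2, go(1)=1, go(2)=3, go(3)=4, go(4)=7, go(5)=11, go(6)=18, ..., go(14)=843

Answer: 843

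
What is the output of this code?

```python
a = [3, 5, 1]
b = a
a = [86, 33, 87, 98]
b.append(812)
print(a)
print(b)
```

Key concept: rebinding vs mutation: a is rebound to a new list, b still points at the original.
Step by step:
`a = [3, 5, 1]` → a = [3, 5, 1]
`b = a` → b = [3, 5, 1] (same object as a)
`a = [86, 33, 87, 98]` → a = [86, 33, 87, 98]
`b.append(812)` → b = [3, 5, 1, 812]
`print(a)` → prints [86, 33, 87, 98]
`print(b)` → prints [3, 5, 1, 812]

Answer:
[86, 33, 87, 98]
[3, 5, 1, 812]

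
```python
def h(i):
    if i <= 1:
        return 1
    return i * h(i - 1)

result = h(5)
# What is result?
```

h(5) = 5 * 4 * 3 * 2 * 1 = 120

Answer: 120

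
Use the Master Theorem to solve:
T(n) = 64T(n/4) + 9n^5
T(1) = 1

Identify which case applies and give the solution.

a=64, b=4, f(n)=9n^5. log_4(64) = 3. Since c=5 > 3 and the regularity condition holds (64(n/4)^5 = (64/4^5)n^5 with 64/4^5 < 1), Case 3 applies: T(n) = Θ(f(n)) = O(n^5).

Answer: O(n^5) - Case 3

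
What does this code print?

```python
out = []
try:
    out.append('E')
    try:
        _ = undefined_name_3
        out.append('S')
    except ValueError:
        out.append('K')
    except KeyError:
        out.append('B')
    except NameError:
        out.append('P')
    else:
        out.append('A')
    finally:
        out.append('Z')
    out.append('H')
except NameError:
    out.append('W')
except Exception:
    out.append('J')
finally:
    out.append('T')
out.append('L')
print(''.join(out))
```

Execution trace: 'E' (try body) → 'P' (inner except NameError) → 'Z' (inner finally) → 'H' (try body, no exception) → 'T' (finally) → 'L' (after the try/except). Output: EPZHTL

Answer: EPZHTL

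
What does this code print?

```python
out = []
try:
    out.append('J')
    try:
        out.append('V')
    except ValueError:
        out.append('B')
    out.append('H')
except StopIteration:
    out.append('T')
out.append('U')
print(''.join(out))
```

Execution trace: 'J' (try body) → 'V' (inner try body, no exception) → 'H' (try body, no exception) → 'U' (after the try/except). Output: JVHU

Answer: JVHU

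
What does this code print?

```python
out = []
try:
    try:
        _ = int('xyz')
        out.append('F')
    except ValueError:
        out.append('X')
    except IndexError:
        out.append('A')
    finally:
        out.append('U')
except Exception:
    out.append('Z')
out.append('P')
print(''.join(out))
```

Execution trace: 'X' (inner except ValueError) → 'U' (inner finally) → 'P' (after the try/except). Output: XUP

Answer: XUP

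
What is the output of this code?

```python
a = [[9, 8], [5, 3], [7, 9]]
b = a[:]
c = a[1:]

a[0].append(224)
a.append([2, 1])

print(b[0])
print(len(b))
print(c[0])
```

Key concept: slice with nested mutation.
Step by step:
`a = [[9, 8], [5, 3], [7, 9]]` → a = [[9, 8], [5, 3], [7, 9]]
`b = a[:]` → b = [[9, 8], [5, 3], [7, 9]]
`c = a[1:]` → c = [[5, 3], [7, 9]]
`a[0].append(224)` → a = [[9, 8, 224], [5, 3], [7, 9]]; b = [[9, 8, 224], [5, 3], [7, 9]]
`a.append([2, 1])` → a = [[9, 8, 224], [5, 3], [7, 9], [2, 1]]
`print(b[0])` → prints [9, 8, 224]
`print(len(b))` → prints 3
`print(c[0])` → prints [5, 3]

Answer:
[9, 8, 224]
3
[5, 3]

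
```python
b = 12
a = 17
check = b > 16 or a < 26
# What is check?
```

Trace:
`b = 12` → b = 12
`a = 17` → a = 17
`check = b > 16 or a < 26` → check = True
So check = True

Answer: True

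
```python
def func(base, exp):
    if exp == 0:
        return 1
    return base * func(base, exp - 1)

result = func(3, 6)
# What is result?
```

func(3, 6) = 3 * 3 * 3 * 3 * 3 * 3 = 729

Answer: 729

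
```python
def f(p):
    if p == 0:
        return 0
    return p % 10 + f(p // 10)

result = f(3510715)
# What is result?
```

Sum of digits of 3510715: 5 + 1 + 7 + 0 + 1 + 5 + 3 = 22

Answer: 22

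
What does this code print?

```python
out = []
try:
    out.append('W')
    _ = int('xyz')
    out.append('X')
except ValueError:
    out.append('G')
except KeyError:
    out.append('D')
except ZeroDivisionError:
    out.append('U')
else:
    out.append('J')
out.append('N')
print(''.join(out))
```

Execution trace: 'W' (try body) → 'G' (except ValueError) → 'N' (after the try/except). Output: WGN

Answer: WGN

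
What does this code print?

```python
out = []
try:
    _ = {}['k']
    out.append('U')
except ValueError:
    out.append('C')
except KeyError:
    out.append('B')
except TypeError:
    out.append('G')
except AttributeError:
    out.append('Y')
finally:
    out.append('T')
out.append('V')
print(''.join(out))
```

Execution trace: 'B' (except KeyError) → 'T' (finally) → 'V' (after the try/except). Output: BTV

Answer: BTV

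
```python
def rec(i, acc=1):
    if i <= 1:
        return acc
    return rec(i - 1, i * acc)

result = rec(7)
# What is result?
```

Accumulator trace (n, acc): (7, 1) -> (6, 7) -> (5, 42) -> (4, 210) -> (3, 840) -> (2, 2520) -> (1, 5040) -> return 5040

Answer: 5040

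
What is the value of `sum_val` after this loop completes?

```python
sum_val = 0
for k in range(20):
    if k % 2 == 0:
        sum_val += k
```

Sum of even numbers 0 to 19
`sum_val` takes the values: 0 → 2 → 6 → 12 → 20 → 30 → 42 → 56 → 72 → 90

Answer: 90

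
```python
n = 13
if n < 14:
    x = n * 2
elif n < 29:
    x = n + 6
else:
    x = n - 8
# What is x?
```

Trace:
`n = 13` → n = 13
`if n < 14: ...` → n < 14 is True → x = 26
So x = 26

Answer: 26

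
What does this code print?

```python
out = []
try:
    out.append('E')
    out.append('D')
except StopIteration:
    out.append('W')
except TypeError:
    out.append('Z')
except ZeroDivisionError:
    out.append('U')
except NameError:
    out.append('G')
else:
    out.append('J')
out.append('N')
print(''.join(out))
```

Execution trace: 'E' (try body) → 'D' (try body, no exception) → 'J' (else) → 'N' (after the try/except). Output: EDJN

Answer: EDJN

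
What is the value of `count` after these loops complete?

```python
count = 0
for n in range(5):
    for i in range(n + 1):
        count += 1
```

Triangle: 1 + 2 + ... + 5
`count` takes the values: 0 → 1 → 2 → 3 → 4 → 5 → 6 → 7 → 8 → 9 → 10 → 11 → 12 → 13 → 14 → 15

Answer: 15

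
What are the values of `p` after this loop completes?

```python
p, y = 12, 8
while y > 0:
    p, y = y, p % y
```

GCD of 12 and 8
`p` takes the values: 12 → 8 → 4

Answer: 4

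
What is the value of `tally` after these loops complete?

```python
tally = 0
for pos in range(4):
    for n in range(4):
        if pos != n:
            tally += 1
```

4² - 4 (exclude diagonal)
`tally` takes the values: 0 → 1 → 2 → 3 → 4 → 5 → 6 → 7 → 8 → 9 → 10 → 11 → 12

Answer: 12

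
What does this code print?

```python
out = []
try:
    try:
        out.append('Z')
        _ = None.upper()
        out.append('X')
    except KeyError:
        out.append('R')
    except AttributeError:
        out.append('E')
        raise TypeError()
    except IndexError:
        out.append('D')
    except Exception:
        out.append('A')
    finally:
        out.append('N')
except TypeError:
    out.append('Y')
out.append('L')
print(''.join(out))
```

Execution trace: 'Z' (inner try body) → 'E' (inner except AttributeError) → 'N' (inner finally) → 'Y' (outer except TypeError) → 'L' (after the try/except). Output: ZENYL

Answer: ZENYL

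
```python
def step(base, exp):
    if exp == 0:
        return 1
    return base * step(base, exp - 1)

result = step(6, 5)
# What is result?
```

step(6, 5) = 6 * 6 * 6 * 6 * 6 = 7776

Answer: 7776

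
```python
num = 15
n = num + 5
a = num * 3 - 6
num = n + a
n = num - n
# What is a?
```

Trace:
`num = 15` → num = 15
`n = num + 5` → n = 20
`a = num * 3 - 6` → a = 39
`num = n + a` → num = 59
`n = num - n` → n = 39
So a = 39

Answer: 39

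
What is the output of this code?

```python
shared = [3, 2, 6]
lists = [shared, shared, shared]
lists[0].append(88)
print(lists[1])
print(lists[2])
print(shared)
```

Key concept: list of same reference.
Step by step:
`shared = [3, 2, 6]` → shared = [3, 2, 6]
`lists = [shared, shared, shared]` → lists = [[3, 2, 6], [3, 2, 6], [3, 2, 6]]
`lists[0].append(88)` → shared = [3, 2, 6, 88]; lists = [[3, 2, 6, 88], [3, 2, 6, 88], [3, 2, 6, 88]]
`print(lists[1])` → prints [3, 2, 6, 88]
`print(lists[2])` → prints [3, 2, 6, 88]
`print(shared)` → prints [3, 2, 6, 88]

Answer:
[3, 2, 6, 88]
[3, 2, 6, 88]
[3, 2, 6, 88]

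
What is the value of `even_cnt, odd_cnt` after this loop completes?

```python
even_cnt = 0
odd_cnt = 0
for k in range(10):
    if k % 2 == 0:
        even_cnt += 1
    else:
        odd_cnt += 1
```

Count evens and odds in range(10)
`even_cnt, odd_cnt` takes the values: (0, 0) → (1, 0) → (1, 1) → (2, 1) → (2, 2) → (3, 2) → (3, 3) → (4, 3) → (4, 4) → (5, 4) → (5, 5)

Answer: 5, 5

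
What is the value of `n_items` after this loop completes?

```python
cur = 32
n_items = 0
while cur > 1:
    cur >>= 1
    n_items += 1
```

Count right shifts until 1
`n_items` takes the values: 0 → 1 → 2 → 3 → 4 → 5

Answer: 5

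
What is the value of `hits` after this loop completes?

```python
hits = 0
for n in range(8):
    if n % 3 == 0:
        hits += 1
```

Count numbers divisible by 3 in range(8)
`hits` takes the values: 0 → 1 → 2 → 3

Answer: 3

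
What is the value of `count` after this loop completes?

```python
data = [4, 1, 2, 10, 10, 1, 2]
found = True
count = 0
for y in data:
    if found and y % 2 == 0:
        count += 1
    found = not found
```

Count even values at even positions
`count` takes the values: 0 → 1 → 2 → 3 → 4

Answer: 4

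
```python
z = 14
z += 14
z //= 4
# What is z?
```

Trace:
`z = 14` → z = 14
`z += 14` → z = 28
`z //= 4` → z = 7
So z = 7

Answer: 7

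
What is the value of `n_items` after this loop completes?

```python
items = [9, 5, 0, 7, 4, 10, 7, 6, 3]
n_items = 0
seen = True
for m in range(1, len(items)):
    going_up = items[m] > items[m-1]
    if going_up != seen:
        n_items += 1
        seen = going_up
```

Count direction changes in [9, 5, 0, 7, 4, 10, 7, 6, 3]
`n_items` takes the values: 0 → 1 → 2 → 3 → 4 → 5

Answer: 5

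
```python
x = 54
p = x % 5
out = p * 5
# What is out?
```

Trace:
`x = 54` → x = 54
`p = x % 5` → p = 4
`out = p * 5` → out = 20
So out = 20

Answer: 20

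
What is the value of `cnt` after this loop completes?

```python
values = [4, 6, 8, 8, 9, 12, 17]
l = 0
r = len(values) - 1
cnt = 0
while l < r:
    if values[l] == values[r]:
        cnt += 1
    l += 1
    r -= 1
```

Count matching pairs from ends
`cnt` takes the values: 0

Answer: 0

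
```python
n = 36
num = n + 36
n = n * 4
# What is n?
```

Trace:
`n = 36` → n = 36
`num = n + 36` → num = 72
`n = n * 4` → n = 144
So n = 144

Answer: 144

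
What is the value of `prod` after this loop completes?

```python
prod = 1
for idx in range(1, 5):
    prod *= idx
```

4! = 24
`prod` takes the values: 1 → 2 → 6 → 24

Answer: 24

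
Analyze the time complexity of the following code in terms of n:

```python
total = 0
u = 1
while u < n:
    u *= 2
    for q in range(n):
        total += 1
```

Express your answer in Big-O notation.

Each loop level contributes: log n × n. Multiplying the contributions gives O(n log n).

Answer: O(n log n)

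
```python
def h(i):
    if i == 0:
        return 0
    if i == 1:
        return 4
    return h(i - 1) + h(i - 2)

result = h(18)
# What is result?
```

Build up from base cases: h(0)=0, h(1)=4, h(2)=4, h(3)=8, h(4)=12, h(5)=20, h(6)=32, ..., h(18)=10336

Answer: 10336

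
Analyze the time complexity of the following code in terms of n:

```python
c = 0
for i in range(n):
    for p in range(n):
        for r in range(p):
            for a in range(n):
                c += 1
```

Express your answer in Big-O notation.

Each loop level contributes: n × n × n × n. Multiplying the contributions gives O(n^4).

Answer: O(n^4)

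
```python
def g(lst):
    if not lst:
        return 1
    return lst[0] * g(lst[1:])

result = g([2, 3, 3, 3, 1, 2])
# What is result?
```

Product over [2, 3, 3, 3, 1, 2] = 2 * 3 * 3 * 3 * 1 * 2 = 108

Answer: 108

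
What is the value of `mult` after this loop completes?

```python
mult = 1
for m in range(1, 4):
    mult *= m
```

3! = 6
`mult` takes the values: 1 → 2 → 6

Answer: 6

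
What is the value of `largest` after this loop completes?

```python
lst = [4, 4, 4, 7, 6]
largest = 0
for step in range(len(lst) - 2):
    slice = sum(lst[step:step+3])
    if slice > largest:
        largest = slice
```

Max sum of 3-element window in [4, 4, 4, 7, 6]
`largest` takes the values: 0 → 12 → 15 → 17

Answer: 17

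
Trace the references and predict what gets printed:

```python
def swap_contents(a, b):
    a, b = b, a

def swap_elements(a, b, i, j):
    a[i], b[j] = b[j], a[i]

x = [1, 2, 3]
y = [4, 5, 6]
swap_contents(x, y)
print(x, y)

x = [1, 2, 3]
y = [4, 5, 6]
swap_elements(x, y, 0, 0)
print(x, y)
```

Key concept: parameter rebinding vs mutation.
Step by step:
`x = [1, 2, 3]` → x = [1, 2, 3]
`y = [4, 5, 6]` → y = [4, 5, 6]
`swap_contents(x, y)` → no visible change to tracked variables
`print(x, y)` → prints [1, 2, 3] [4, 5, 6]
`x = [1, 2, 3]` → x = [1, 2, 3]
`y = [4, 5, 6]` → y = [4, 5, 6]
`swap_elements(x, y, 0, 0)` → x = [4, 2, 3]; y = [1, 5, 6]
`print(x, y)` → prints [4, 2, 3] [1, 5, 6]

Answer:
[1, 2, 3] [4, 5, 6]
[4, 2, 3] [1, 5, 6]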